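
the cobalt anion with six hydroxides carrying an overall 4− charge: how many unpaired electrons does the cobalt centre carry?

3 unpaired electrons

Ligand charges: each hydroxide is −1. With an overall charge of −4 the cobalt centre must be in the +2 oxidation state.
Cobalt is a group-9 element; Co(II) is therefore d⁷.
The spin state decides the count: Hydroxide is a weak-field ligand for a first-row metal, so the complex is high-spin.
An octahedral high-spin d⁷ ion is t₂g⁵e_g², giving 3 unpaired electrons.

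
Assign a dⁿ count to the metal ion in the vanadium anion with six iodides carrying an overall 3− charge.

Ligand charges: each iodide is −1. With an overall charge of −3 the vanadium centre must be in the +3 oxidation state.
Group 5 minus oxidation state 3 gives a d² configuration.

d2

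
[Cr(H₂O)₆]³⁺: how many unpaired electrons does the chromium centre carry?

3

Water is neutral; balancing the +3 overall charge requires Cr(III).
Group 6 minus oxidation state 3 gives a d³ configuration.
In an octahedral field the d³ configuration is t₂g³e_g⁰ (only one arrangement possible), giving 3 unpaired electrons.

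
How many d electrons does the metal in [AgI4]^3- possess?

d¹⁰

Ligand charges: each iodide is −1. With an overall charge of −3 the silver centre must be in the +1 oxidation state.
Silver is a group-11 element; Ag(I) is therefore d¹⁰.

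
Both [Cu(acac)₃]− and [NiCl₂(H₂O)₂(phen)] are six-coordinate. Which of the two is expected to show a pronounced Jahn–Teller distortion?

[Cu(acac)₃]−

[Cu(acac)₃]−: Summing ligand charges against the −1 overall charge gives an oxidation state of +2 for copper. Copper is a group-11 element; Cu(II) is therefore d⁹. The t₂g⁶e_g³ configuration has an unevenly filled e_g set; the Jahn–Teller theorem predicts a tetragonal distortion (typically axial elongation) to lift the degeneracy.
[NiCl₂(H₂O)₂(phen)]: Ligand charges: each chloride is −1; water is neutral; 1,10-phenanthroline is neutral. With an overall charge of 0 the nickel centre must be in the +2 oxidation state. Ni sits in group 10, so the d-electron count is 10 − 2 = 8. The d⁸ configuration leaves the e_g set evenly filled (or empty) — no strong Jahn–Teller driving force.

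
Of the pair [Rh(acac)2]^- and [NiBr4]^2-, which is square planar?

[Rh(acac)2]^-

For [Rh(acac)2]^-: Ligand charges: each acetylacetonate is −1. With an overall charge of −1 the rhodium centre must be in the +1 oxidation state. Rhodium is a group-9 element; Rh(I) is therefore d⁸. A 4d d⁸ ion has a large crystal-field splitting; square planar leaves the high-energy d_{x²−y²} orbital empty and maximises CFSE. → square planar.
For [NiBr4]^2-: Each bromide is −1; balancing the −2 overall charge requires Ni(II). Group 10 minus oxidation state 2 gives a d⁸ configuration. Bromide is a weak-field ligand. With weak-field ligands the CFSE gain from square planar is small, so a 3d d⁸ ion takes the sterically preferred tetrahedral geometry. → tetrahedral.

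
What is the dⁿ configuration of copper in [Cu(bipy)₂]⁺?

Summing ligand charges against the +1 overall charge gives an oxidation state of +1 for copper.
Copper is a group-11 element; Cu(I) is therefore d¹⁰.

d¹⁰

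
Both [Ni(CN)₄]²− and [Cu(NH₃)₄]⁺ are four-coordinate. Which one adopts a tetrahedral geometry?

For [Ni(CN)₄]²−: Summing ligand charges against the −2 overall charge gives an oxidation state of +2 for nickel. Group 10 minus oxidation state 2 gives a d⁸ configuration. Cyanide is a strong-field ligand (high in the spectrochemical series). A 3d d⁸ ion with strong-field ligands gains enough CFSE to favour square planar over tetrahedral. → square planar.
For [Cu(NH₃)₄]⁺: Ammonia is neutral; balancing the +1 overall charge requires Cu(I). Group 11 minus oxidation state 1 gives a d¹⁰ configuration. A d¹⁰ ion has no crystal-field stabilisation preference between square planar and tetrahedral, so four ligands adopt the sterically favoured tetrahedral geometry. → tetrahedral.

[Cu(NH₃)₄]⁺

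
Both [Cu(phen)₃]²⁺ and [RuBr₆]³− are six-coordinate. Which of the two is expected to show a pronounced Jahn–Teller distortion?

[Cu(phen)₃]²⁺

[Cu(phen)₃]²⁺: Ligand charges: 1,10-phenanthroline is neutral. With an overall charge of +2 the copper centre must be in the +2 oxidation state. Cu sits in group 11, so the d-electron count is 11 − 2 = 9. The t₂g⁶e_g³ configuration has an unevenly filled e_g set; the Jahn–Teller theorem predicts a tetragonal distortion (typically axial elongation) to lift the degeneracy.
[RuBr₆]³−: Ligand charges: each bromide is −1. With an overall charge of −3 the ruthenium centre must be in the +3 oxidation state. Ru sits in group 8, so the d-electron count is 8 − 3 = 5. A 4d ion has a large Δₒ and is invariably low-spin. The d⁵ configuration leaves the e_g set evenly filled (or empty) — no strong Jahn–Teller driving force.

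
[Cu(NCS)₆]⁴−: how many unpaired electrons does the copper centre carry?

1 unpaired electron

Ligand charges: each isothiocyanate is −1. With an overall charge of −4 the copper centre must be in the +2 oxidation state.
Cu sits in group 11, so the d-electron count is 11 − 2 = 9.
In an octahedral field the d⁹ configuration is t₂g⁶e_g³ (only one arrangement possible), giving 1 unpaired electron.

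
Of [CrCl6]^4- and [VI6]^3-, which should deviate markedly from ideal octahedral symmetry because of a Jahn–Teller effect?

[CrCl6]^4-

[CrCl6]^4-: Each chloride is −1; balancing the −4 overall charge requires Cr(II). Group 6 minus oxidation state 2 gives a d⁴ configuration. Chloride is a weak-field ligand for a first-row metal, so the complex is high-spin. The t₂g³e_g¹ (high-spin) configuration has an unevenly filled e_g set; the Jahn–Teller theorem predicts a tetragonal distortion (typically axial elongation) to lift the degeneracy.
[VI6]^3-: Each iodide is −1; balancing the −3 overall charge requires V(III). V sits in group 5, so the d-electron count is 5 − 3 = 2. The d² configuration leaves the e_g set evenly filled (or empty) — no strong Jahn–Teller driving force.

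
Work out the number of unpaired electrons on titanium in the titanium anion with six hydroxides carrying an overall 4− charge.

Each hydroxide is −1; balancing the −4 overall charge requires Ti(II).
Group 4 minus oxidation state 2 gives a d² configuration.
In an octahedral field the d² configuration is t₂g²e_g⁰ (only one arrangement possible), giving 2 unpaired electrons.

2 unpaired electrons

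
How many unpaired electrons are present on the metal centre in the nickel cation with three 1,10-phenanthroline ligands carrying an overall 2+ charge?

Ligand charges: 1,10-phenanthroline is neutral. With an overall charge of +2 the nickel centre must be in the +2 oxidation state.
Ni sits in group 10, so the d-electron count is 10 − 2 = 8.
Counting donor atoms: 3×1,10-phenanthroline (bidentate) → 6 donors. Coordination number = 6.
In an octahedral field the d⁸ configuration is t₂g⁶e_g² (only one arrangement possible), giving 2 unpaired electrons.

2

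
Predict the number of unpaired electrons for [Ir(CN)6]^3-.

0

Each cyanide is −1; balancing the −3 overall charge requires Ir(III).
Iridium is a group-9 element; Ir(III) is therefore d⁶.
The spin state decides the count: a 5d ion has a large Δₒ and is invariably low-spin.
An octahedral low-spin d⁶ ion is t₂g⁶e_g⁰, giving 0 unpaired electrons.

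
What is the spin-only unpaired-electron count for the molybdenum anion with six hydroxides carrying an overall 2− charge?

2

Ligand charges: each hydroxide is −1. With an overall charge of −2 the molybdenum centre must be in the +4 oxidation state.
Group 6 minus oxidation state 4 gives a d² configuration.
In an octahedral field the d² configuration is t₂g²e_g⁰ (only one arrangement possible), giving 2 unpaired electrons.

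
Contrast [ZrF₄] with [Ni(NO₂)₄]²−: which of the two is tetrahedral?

For [ZrF₄]: Ligand charges: each fluoride is −1. With an overall charge of 0 the zirconium centre must be in the +4 oxidation state. Zr sits in group 4, so the d-electron count is 4 − 4 = 0. A d⁰ ion has no crystal-field stabilisation preference between square planar and tetrahedral, so four ligands adopt the sterically favoured tetrahedral geometry. → tetrahedral.
For [Ni(NO₂)₄]²−: Summing ligand charges against the −2 overall charge gives an oxidation state of +2 for nickel. Group 10 minus oxidation state 2 gives a d⁸ configuration. Nitro (N-bound nitrite) is a strong-field ligand (high in the spectrochemical series). A 3d d⁸ ion with strong-field ligands gains enough CFSE to favour square planar over tetrahedral. → square planar.

[ZrF₄]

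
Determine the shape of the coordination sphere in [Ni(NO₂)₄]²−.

Summing ligand charges against the −2 overall charge gives an oxidation state of +2 for nickel.
Ni sits in group 10, so the d-electron count is 10 − 2 = 8.
With 4 monodentate ligands the coordination number is 4.
Nitro (N-bound nitrite) is a strong-field ligand (high in the spectrochemical series).
A 3d d⁸ ion with strong-field ligands gains enough CFSE to favour square planar over tetrahedral.

square planar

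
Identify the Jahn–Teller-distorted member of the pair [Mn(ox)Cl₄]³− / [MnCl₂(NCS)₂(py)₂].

[Mn(ox)Cl₄]³−

[Mn(ox)Cl₄]³−: Ligand charges: each oxalate is −2; each chloride is −1. With an overall charge of −3 the manganese centre must be in the +3 oxidation state. Manganese is a group-7 element; Mn(III) is therefore d⁴. Chloride and oxalate are weak-field ligands for a first-row metal, so the complex is high-spin. The t₂g³e_g¹ (high-spin) configuration has an unevenly filled e_g set; the Jahn–Teller theorem predicts a tetragonal distortion (typically axial elongation) to lift the degeneracy.
[MnCl₂(NCS)₂(py)₂]: Ligand charges: each chloride is −1; each isothiocyanate is −1; pyridine is neutral. With an overall charge of 0 the manganese centre must be in the +4 oxidation state. Group 7 minus oxidation state 4 gives a d³ configuration. The d³ configuration leaves the e_g set evenly filled (or empty) — no strong Jahn–Teller driving force.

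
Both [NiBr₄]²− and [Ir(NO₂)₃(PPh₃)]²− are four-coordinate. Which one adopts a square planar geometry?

[Ir(NO₂)₃(PPh₃)]²−

For [NiBr₄]²−: Ligand charges: each bromide is −1. With an overall charge of −2 the nickel centre must be in the +2 oxidation state. Ni sits in group 10, so the d-electron count is 10 − 2 = 8. Bromide is a weak-field ligand. With weak-field ligands the CFSE gain from square planar is small, so a 3d d⁸ ion takes the sterically preferred tetrahedral geometry. → tetrahedral.
For [Ir(NO₂)₃(PPh₃)]²−: Ligand charges: each nitro (N-bound nitrite) is −1; triphenylphosphine is neutral. With an overall charge of −2 the iridium centre must be in the +1 oxidation state. Group 9 minus oxidation state 1 gives a d⁸ configuration. A 5d d⁸ ion has a large crystal-field splitting; square planar leaves the high-energy d_{x²−y²} orbital empty and maximises CFSE. → square planar.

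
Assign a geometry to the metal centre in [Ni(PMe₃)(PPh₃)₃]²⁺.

square planar

Trimethylphosphine is neutral; triphenylphosphine is neutral; balancing the +2 overall charge requires Ni(II).
Ni sits in group 10, so the d-electron count is 10 − 2 = 8.
With 4 monodentate ligands the coordination number is 4.
Trimethylphosphine and triphenylphosphine are strong-field ligands (high in the spectrochemical series).
A 3d d⁸ ion with strong-field ligands gains enough CFSE to favour square planar over tetrahedral.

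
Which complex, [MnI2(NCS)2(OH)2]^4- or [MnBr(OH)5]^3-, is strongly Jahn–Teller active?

[MnBr(OH)5]^3-

[MnI2(NCS)2(OH)2]^4-: Ligand charges: each iodide is −1; each isothiocyanate is −1; each hydroxide is −1. With an overall charge of −4 the manganese centre must be in the +2 oxidation state. Mn sits in group 7, so the d-electron count is 7 − 2 = 5. Hydroxide, iodide, and isothiocyanate are weak-field ligands for a first-row metal, so the complex is high-spin. The d⁵ configuration leaves the e_g set evenly filled (or empty) — no strong Jahn–Teller driving force.
[MnBr(OH)5]^3-: Ligand charges: each bromide is −1; each hydroxide is −1. With an overall charge of −3 the manganese centre must be in the +3 oxidation state. Mn sits in group 7, so the d-electron count is 7 − 3 = 4. Bromide and hydroxide are weak-field ligands for a first-row metal, so the complex is high-spin. The t₂g³e_g¹ (high-spin) configuration has an unevenly filled e_g set; the Jahn–Teller theorem predicts a tetragonal distortion (typically axial elongation) to lift the degeneracy.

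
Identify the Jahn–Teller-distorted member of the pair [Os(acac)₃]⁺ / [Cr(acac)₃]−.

[Os(acac)₃]⁺: Ligand charges: each acetylacetonate is −1. With an overall charge of +1 the osmium centre must be in the +4 oxidation state. Os sits in group 8, so the d-electron count is 8 − 4 = 4. A 5d ion has a large Δₒ and is invariably low-spin. The d⁴ configuration leaves the e_g set evenly filled (or empty) — no strong Jahn–Teller driving force.
[Cr(acac)₃]−: Summing ligand charges against the −1 overall charge gives an oxidation state of +2 for chromium. Cr sits in group 6, so the d-electron count is 6 − 2 = 4. Acetylacetonate is a weak-field ligand for a first-row metal, so the complex is high-spin. The t₂g³e_g¹ (high-spin) configuration has an unevenly filled e_g set; the Jahn–Teller theorem predicts a tetragonal distortion (typically axial elongation) to lift the degeneracy.

[Cr(acac)₃]−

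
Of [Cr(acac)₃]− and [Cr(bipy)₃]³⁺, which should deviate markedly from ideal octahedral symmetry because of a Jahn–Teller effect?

[Cr(acac)₃]−

[Cr(acac)₃]−: Each acetylacetonate is −1; balancing the −1 overall charge requires Cr(II). Cr sits in group 6, so the d-electron count is 6 − 2 = 4. Acetylacetonate is a weak-field ligand for a first-row metal, so the complex is high-spin. The t₂g³e_g¹ (high-spin) configuration has an unevenly filled e_g set; the Jahn–Teller theorem predicts a tetragonal distortion (typically axial elongation) to lift the degeneracy.
[Cr(bipy)₃]³⁺: Summing ligand charges against the +3 overall charge gives an oxidation state of +3 for chromium. Group 6 minus oxidation state 3 gives a d³ configuration. The d³ configuration leaves the e_g set evenly filled (or empty) — no strong Jahn–Teller driving force.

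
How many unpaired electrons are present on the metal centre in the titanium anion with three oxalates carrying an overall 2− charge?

Each oxalate is −2; balancing the −2 overall charge requires Ti(IV).
Group 4 minus oxidation state 4 gives a d⁰ configuration.
Counting donor atoms: 3×oxalate (bidentate) → 6 donors. Coordination number = 6.
In an octahedral field the d⁰ configuration is t₂g⁰e_g⁰, giving 0 unpaired electrons.

0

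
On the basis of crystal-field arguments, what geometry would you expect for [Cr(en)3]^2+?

octahedral

Ethylenediamine is neutral; balancing the +2 overall charge requires Cr(II).
Cr sits in group 6, so the d-electron count is 6 − 2 = 4.
Counting donor atoms: 3×ethylenediamine (bidentate) → 6 donors. Coordination number = 6.
Six donors around a single metal centre give an octahedral coordination sphere.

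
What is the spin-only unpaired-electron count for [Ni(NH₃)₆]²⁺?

Ligand charges: ammonia is neutral. With an overall charge of +2 the nickel centre must be in the +2 oxidation state.
Nickel is a group-10 element; Ni(II) is therefore d⁸.
In an octahedral field the d⁸ configuration is t₂g⁶e_g² (only one arrangement possible), giving 2 unpaired electrons.

2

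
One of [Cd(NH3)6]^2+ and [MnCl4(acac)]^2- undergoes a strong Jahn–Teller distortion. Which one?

[Cd(NH3)6]^2+: Ammonia is neutral; balancing the +2 overall charge requires Cd(II). Group 12 minus oxidation state 2 gives a d¹⁰ configuration. The d¹⁰ configuration leaves the e_g set evenly filled (or empty) — no strong Jahn–Teller driving force.
[MnCl4(acac)]^2-: Each chloride is −1; each acetylacetonate is −1; balancing the −2 overall charge requires Mn(III). Mn sits in group 7, so the d-electron count is 7 − 3 = 4. Acetylacetonate and chloride are weak-field ligands for a first-row metal, so the complex is high-spin. The t₂g³e_g¹ (high-spin) configuration has an unevenly filled e_g set; the Jahn–Teller theorem predicts a tetragonal distortion (typically axial elongation) to lift the degeneracy.

[MnCl4(acac)]^2-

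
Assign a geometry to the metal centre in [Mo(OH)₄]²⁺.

tetrahedral

Summing ligand charges against the +2 overall charge gives an oxidation state of +6 for molybdenum.
Molybdenum is a group-6 element; Mo(VI) is therefore d⁰.
With 4 monodentate ligands the coordination number is 4.
A d⁰ ion has no crystal-field stabilisation preference between square planar and tetrahedral, so four ligands adopt the sterically favoured tetrahedral geometry.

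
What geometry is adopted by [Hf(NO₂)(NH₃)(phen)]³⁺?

tetrahedral

Summing ligand charges against the +3 overall charge gives an oxidation state of +4 for hafnium.
Group 4 minus oxidation state 4 gives a d⁰ configuration.
Counting donor atoms: 1×nitro (N-bound nitrite) (monodentate) → 1 donor; 1×ammonia (monodentate) → 1 donor; 1×1,10-phenanthroline (bidentate) → 2 donors. Coordination number = 4.
A d⁰ ion has no crystal-field stabilisation preference between square planar and tetrahedral, so four ligands adopt the sterically favoured tetrahedral geometry.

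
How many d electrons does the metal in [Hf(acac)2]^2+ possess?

d⁰

Ligand charges: each acetylacetonate is −1. With an overall charge of +2 the hafnium centre must be in the +4 oxidation state.
Hf sits in group 4, so the d-electron count is 4 − 4 = 0.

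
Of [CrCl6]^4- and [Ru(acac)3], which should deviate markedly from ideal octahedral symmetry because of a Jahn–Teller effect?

[CrCl6]^4-: Each chloride is −1; balancing the −4 overall charge requires Cr(II). Cr sits in group 6, so the d-electron count is 6 − 2 = 4. Chloride is a weak-field ligand for a first-row metal, so the complex is high-spin. The t₂g³e_g¹ (high-spin) configuration has an unevenly filled e_g set; the Jahn–Teller theorem predicts a tetragonal distortion (typically axial elongation) to lift the degeneracy.
[Ru(acac)3]: Ligand charges: each acetylacetonate is −1. With an overall charge of 0 the ruthenium centre must be in the +3 oxidation state. Group 8 minus oxidation state 3 gives a d⁵ configuration. A 4d ion has a large Δₒ and is invariably low-spin. The d⁵ configuration leaves the e_g set evenly filled (or empty) — no strong Jahn–Teller driving force.

[CrCl6]^4-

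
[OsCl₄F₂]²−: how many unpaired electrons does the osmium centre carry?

2

Summing ligand charges against the −2 overall charge gives an oxidation state of +4 for osmium.
Group 8 minus oxidation state 4 gives a d⁴ configuration.
The spin state decides the count: a 5d ion has a large Δₒ and is invariably low-spin.
An octahedral low-spin d⁴ ion is t₂g⁴e_g⁰, giving 2 unpaired electrons.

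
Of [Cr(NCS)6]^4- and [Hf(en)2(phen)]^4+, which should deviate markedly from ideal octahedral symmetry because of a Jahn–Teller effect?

[Cr(NCS)6]^4-: Each isothiocyanate is −1; balancing the −4 overall charge requires Cr(II). Cr sits in group 6, so the d-electron count is 6 − 2 = 4. Isothiocyanate is a weak-field ligand for a first-row metal, so the complex is high-spin. The t₂g³e_g¹ (high-spin) configuration has an unevenly filled e_g set; the Jahn–Teller theorem predicts a tetragonal distortion (typically axial elongation) to lift the degeneracy.
[Hf(en)2(phen)]^4+: Summing ligand charges against the +4 overall charge gives an oxidation state of +4 for hafnium. Hf sits in group 4, so the d-electron count is 4 − 4 = 0. The d⁰ configuration leaves the e_g set evenly filled (or empty) — no strong Jahn–Teller driving force.

[Cr(NCS)6]^4-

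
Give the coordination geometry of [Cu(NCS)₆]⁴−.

Each isothiocyanate is −1; balancing the −4 overall charge requires Cu(II).
Group 11 minus oxidation state 2 gives a d⁹ configuration.
With 6 monodentate ligands the coordination number is 6.
Six donors around a single metal centre give an octahedral coordination sphere.

octahedral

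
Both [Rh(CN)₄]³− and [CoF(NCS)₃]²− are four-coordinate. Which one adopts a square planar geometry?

[Rh(CN)₄]³−

For [Rh(CN)₄]³−: Ligand charges: each cyanide is −1. With an overall charge of −3 the rhodium centre must be in the +1 oxidation state. Rhodium is a group-9 element; Rh(I) is therefore d⁸. A 4d d⁸ ion has a large crystal-field splitting; square planar leaves the high-energy d_{x²−y²} orbital empty and maximises CFSE. → square planar.
For [CoF(NCS)₃]²−: Each fluoride is −1; each isothiocyanate is −1; balancing the −2 overall charge requires Co(II). Cobalt is a group-9 element; Co(II) is therefore d⁷. For a high-spin 3d d⁷ ion with weak-field ligands the small Δₜ gives little square-planar CFSE advantage, so four ligands adopt the sterically favoured tetrahedral geometry. → tetrahedral.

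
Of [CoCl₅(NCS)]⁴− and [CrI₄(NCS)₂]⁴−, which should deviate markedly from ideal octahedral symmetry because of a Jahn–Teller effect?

[CoCl₅(NCS)]⁴−: Ligand charges: each chloride is −1; each isothiocyanate is −1. With an overall charge of −4 the cobalt centre must be in the +2 oxidation state. Cobalt is a group-9 element; Co(II) is therefore d⁷. Chloride and isothiocyanate are weak-field ligands for a first-row metal, so the complex is high-spin. The d⁷ configuration leaves the e_g set evenly filled (or empty) — no strong Jahn–Teller driving force.
[CrI₄(NCS)₂]⁴−: Ligand charges: each iodide is −1; each isothiocyanate is −1. With an overall charge of −4 the chromium centre must be in the +2 oxidation state. Chromium is a group-6 element; Cr(II) is therefore d⁴. Iodide and isothiocyanate are weak-field ligands for a first-row metal, so the complex is high-spin. The t₂g³e_g¹ (high-spin) configuration has an unevenly filled e_g set; the Jahn–Teller theorem predicts a tetragonal distortion (typically axial elongation) to lift the degeneracy.

[CrI₄(NCS)₂]⁴−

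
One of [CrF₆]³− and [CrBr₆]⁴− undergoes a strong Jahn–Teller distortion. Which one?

[CrBr₆]⁴−

[CrF₆]³−: Summing ligand charges against the −3 overall charge gives an oxidation state of +3 for chromium. Chromium is a group-6 element; Cr(III) is therefore d³. The d³ configuration leaves the e_g set evenly filled (or empty) — no strong Jahn–Teller driving force.
[CrBr₆]⁴−: Ligand charges: each bromide is −1. With an overall charge of −4 the chromium centre must be in the +2 oxidation state. Group 6 minus oxidation state 2 gives a d⁴ configuration. Bromide is a weak-field ligand for a first-row metal, so the complex is high-spin. The t₂g³e_g¹ (high-spin) configuration has an unevenly filled e_g set; the Jahn–Teller theorem predicts a tetragonal distortion (typically axial elongation) to lift the degeneracy.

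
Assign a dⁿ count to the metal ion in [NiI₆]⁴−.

d8

Summing ligand charges against the −4 overall charge gives an oxidation state of +2 for nickel.
Ni sits in group 10, so the d-electron count is 10 − 2 = 8.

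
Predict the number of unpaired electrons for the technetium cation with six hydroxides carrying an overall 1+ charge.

Summing ligand charges against the +1 overall charge gives an oxidation state of +7 for technetium.
Tc sits in group 7, so the d-electron count is 7 − 7 = 0.
In an octahedral field the d⁰ configuration is t₂g⁰e_g⁰, giving 0 unpaired electrons.

0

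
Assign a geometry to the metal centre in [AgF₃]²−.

trigonal planar

Each fluoride is −1; balancing the −2 overall charge requires Ag(I).
Silver is a group-11 element; Ag(I) is therefore d¹⁰.
With 3 monodentate ligands the coordination number is 3.
Three ligands around a d¹⁰ centre minimise repulsion in a trigonal-planar arrangement.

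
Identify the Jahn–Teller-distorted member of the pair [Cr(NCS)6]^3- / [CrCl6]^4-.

[Cr(NCS)6]^3-: Ligand charges: each isothiocyanate is −1. With an overall charge of −3 the chromium centre must be in the +3 oxidation state. Cr sits in group 6, so the d-electron count is 6 − 3 = 3. The d³ configuration leaves the e_g set evenly filled (or empty) — no strong Jahn–Teller driving force.
[CrCl6]^4-: Each chloride is −1; balancing the −4 overall charge requires Cr(II). Cr sits in group 6, so the d-electron count is 6 − 2 = 4. Chloride is a weak-field ligand for a first-row metal, so the complex is high-spin. The t₂g³e_g¹ (high-spin) configuration has an unevenly filled e_g set; the Jahn–Teller theorem predicts a tetragonal distortion (typically axial elongation) to lift the degeneracy.

[CrCl6]^4-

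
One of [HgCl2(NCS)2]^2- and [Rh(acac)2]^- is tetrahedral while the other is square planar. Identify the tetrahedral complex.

For [HgCl2(NCS)2]^2-: Each chloride is −1; each isothiocyanate is −1; balancing the −2 overall charge requires Hg(II). Hg sits in group 12, so the d-electron count is 12 − 2 = 10. A d¹⁰ ion has no crystal-field stabilisation preference between square planar and tetrahedral, so four ligands adopt the sterically favoured tetrahedral geometry. → tetrahedral.
For [Rh(acac)2]^-: Ligand charges: each acetylacetonate is −1. With an overall charge of −1 the rhodium centre must be in the +1 oxidation state. Rhodium is a group-9 element; Rh(I) is therefore d⁸. A 4d d⁸ ion has a large crystal-field splitting; square planar leaves the high-energy d_{x²−y²} orbital empty and maximises CFSE. → square planar.

[HgCl2(NCS)2]^2-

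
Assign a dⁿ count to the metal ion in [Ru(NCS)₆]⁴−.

d⁶

Summing ligand charges against the −4 overall charge gives an oxidation state of +2 for ruthenium.
Group 8 minus oxidation state 2 gives a d⁶ configuration.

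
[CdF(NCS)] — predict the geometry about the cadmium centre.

linear

Summing ligand charges against the 0 overall charge gives an oxidation state of +2 for cadmium.
Cadmium is a group-12 element; Cd(II) is therefore d¹⁰.
With 2 monodentate ligands the coordination number is 2.
A d¹⁰ ion with only two ligands adopts a linear arrangement (sp hybridisation; no CFSE preference).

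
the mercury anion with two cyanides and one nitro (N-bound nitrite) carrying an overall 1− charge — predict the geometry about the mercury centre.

trigonal planar

Each cyanide is −1; each nitro (N-bound nitrite) is −1; balancing the −1 overall charge requires Hg(II).
Mercury is a group-12 element; Hg(II) is therefore d¹⁰.
Coordination number: 3.
Three ligands around a d¹⁰ centre minimise repulsion in a trigonal-planar arrangement.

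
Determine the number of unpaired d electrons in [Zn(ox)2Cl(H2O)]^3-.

Each oxalate is −2; each chloride is −1; water is neutral; balancing the −3 overall charge requires Zn(II).
Zinc is a group-12 element; Zn(II) is therefore d¹⁰.
Counting donor atoms: 2×oxalate (bidentate) → 4 donors; 1×chloride (monodentate) → 1 donor; 1×water (monodentate) → 1 donor. Coordination number = 6.
In an octahedral field the d¹⁰ configuration is t₂g⁶e_g⁴, giving 0 unpaired electrons.

0 unpaired electrons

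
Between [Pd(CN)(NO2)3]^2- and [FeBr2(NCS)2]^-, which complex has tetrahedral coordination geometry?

[FeBr2(NCS)2]^-

For [Pd(CN)(NO2)3]^2-: Ligand charges: each cyanide is −1; each nitro (N-bound nitrite) is −1. With an overall charge of −2 the palladium centre must be in the +2 oxidation state. Palladium is a group-10 element; Pd(II) is therefore d⁸. A 4d d⁸ ion has a large crystal-field splitting; square planar leaves the high-energy d_{x²−y²} orbital empty and maximises CFSE. → square planar.
For [FeBr2(NCS)2]^-: Summing ligand charges against the −1 overall charge gives an oxidation state of +3 for iron. Fe sits in group 8, so the d-electron count is 8 − 3 = 5. A high-spin d⁵ ion has zero CFSE in either geometry, so four ligands adopt the sterically favoured tetrahedral geometry. → tetrahedral.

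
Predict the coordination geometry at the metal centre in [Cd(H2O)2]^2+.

linear

Summing ligand charges against the +2 overall charge gives an oxidation state of +2 for cadmium.
Cd sits in group 12, so the d-electron count is 12 − 2 = 10.
Coordination number: 2.
A d¹⁰ ion with only two ligands adopts a linear arrangement (sp hybridisation; no CFSE preference).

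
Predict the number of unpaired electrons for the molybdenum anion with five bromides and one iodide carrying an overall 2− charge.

2 unpaired electrons

Each bromide is −1; each iodide is −1; balancing the −2 overall charge requires Mo(IV).
Mo sits in group 6, so the d-electron count is 6 − 4 = 2.
In an octahedral field the d² configuration is t₂g²e_g⁰ (only one arrangement possible), giving 2 unpaired electrons.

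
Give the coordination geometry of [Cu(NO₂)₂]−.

linear

Each nitro (N-bound nitrite) is −1; balancing the −1 overall charge requires Cu(I).
Group 11 minus oxidation state 1 gives a d¹⁰ configuration.
Coordination number: 2.
A d¹⁰ ion with only two ligands adopts a linear arrangement (sp hybridisation; no CFSE preference).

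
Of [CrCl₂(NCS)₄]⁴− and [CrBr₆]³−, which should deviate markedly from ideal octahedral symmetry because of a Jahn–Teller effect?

[CrCl₂(NCS)₄]⁴−

[CrCl₂(NCS)₄]⁴−: Each chloride is −1; each isothiocyanate is −1; balancing the −4 overall charge requires Cr(II). Group 6 minus oxidation state 2 gives a d⁴ configuration. Chloride and isothiocyanate are weak-field ligands for a first-row metal, so the complex is high-spin. The t₂g³e_g¹ (high-spin) configuration has an unevenly filled e_g set; the Jahn–Teller theorem predicts a tetragonal distortion (typically axial elongation) to lift the degeneracy.
[CrBr₆]³−: Summing ligand charges against the −3 overall charge gives an oxidation state of +3 for chromium. Group 6 minus oxidation state 3 gives a d³ configuration. The d³ configuration leaves the e_g set evenly filled (or empty) — no strong Jahn–Teller driving force.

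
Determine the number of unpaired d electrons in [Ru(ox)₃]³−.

Ligand charges: each oxalate is −2. With an overall charge of −3 the ruthenium centre must be in the +3 oxidation state.
Ru sits in group 8, so the d-electron count is 8 − 3 = 5.
Counting donor atoms: 3×oxalate (bidentate) → 6 donors. Coordination number = 6.
The spin state decides the count: a 4d ion has a large Δₒ and is invariably low-spin.
An octahedral low-spin d⁵ ion is t₂g⁵e_g⁰, giving 1 unpaired electron.

1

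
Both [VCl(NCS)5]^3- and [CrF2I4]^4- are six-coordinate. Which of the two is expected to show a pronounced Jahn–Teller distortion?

[VCl(NCS)5]^3-: Summing ligand charges against the −3 overall charge gives an oxidation state of +3 for vanadium. Vanadium is a group-5 element; V(III) is therefore d². The d² configuration leaves the e_g set evenly filled (or empty) — no strong Jahn–Teller driving force.
[CrF2I4]^4-: Summing ligand charges against the −4 overall charge gives an oxidation state of +2 for chromium. Group 6 minus oxidation state 2 gives a d⁴ configuration. Fluoride and iodide are weak-field ligands for a first-row metal, so the complex is high-spin. The t₂g³e_g¹ (high-spin) configuration has an unevenly filled e_g set; the Jahn–Teller theorem predicts a tetragonal distortion (typically axial elongation) to lift the degeneracy.

[CrF2I4]^4-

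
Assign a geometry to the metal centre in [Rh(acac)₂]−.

Summing ligand charges against the −1 overall charge gives an oxidation state of +1 for rhodium.
Rhodium is a group-9 element; Rh(I) is therefore d⁸.
Counting donor atoms: 2×acetylacetonate (bidentate) → 4 donors. Coordination number = 4.
A 4d d⁸ ion has a large crystal-field splitting; square planar leaves the high-energy d_{x²−y²} orbital empty and maximises CFSE.

square planar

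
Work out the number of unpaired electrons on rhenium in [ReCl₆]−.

2

Summing ligand charges against the −1 overall charge gives an oxidation state of +5 for rhenium.
Re sits in group 7, so the d-electron count is 7 − 5 = 2.
In an octahedral field the d² configuration is t₂g²e_g⁰ (only one arrangement possible), giving 2 unpaired electrons.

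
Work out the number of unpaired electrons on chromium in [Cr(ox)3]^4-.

Each oxalate is −2; balancing the −4 overall charge requires Cr(II).
Group 6 minus oxidation state 2 gives a d⁴ configuration.
Counting donor atoms: 3×oxalate (bidentate) → 6 donors. Coordination number = 6.
The spin state decides the count: Oxalate is a weak-field ligand for a first-row metal, so the complex is high-spin.
An octahedral high-spin d⁴ ion is t₂g³e_g¹, giving 4 unpaired electrons.

4 unpaired electrons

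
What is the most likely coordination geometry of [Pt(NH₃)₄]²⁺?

square planar

Ammonia is neutral; balancing the +2 overall charge requires Pt(II).
Platinum is a group-10 element; Pt(II) is therefore d⁸.
With 4 monodentate ligands the coordination number is 4.
A 5d d⁸ ion has a large crystal-field splitting; square planar leaves the high-energy d_{x²−y²} orbital empty and maximises CFSE.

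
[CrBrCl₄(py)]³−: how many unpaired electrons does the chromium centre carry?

Each bromide is −1; each chloride is −1; pyridine is neutral; balancing the −3 overall charge requires Cr(II).
Chromium is a group-6 element; Cr(II) is therefore d⁴.
The spin state decides the count: Bromide and chloride are weak-field ligands for a first-row metal, so the complex is high-spin.
An octahedral high-spin d⁴ ion is t₂g³e_g¹, giving 4 unpaired electrons.

4 unpaired electrons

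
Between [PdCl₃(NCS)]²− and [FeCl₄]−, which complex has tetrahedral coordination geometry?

[FeCl₄]−

For [PdCl₃(NCS)]²−: Ligand charges: each chloride is −1; each isothiocyanate is −1. With an overall charge of −2 the palladium centre must be in the +2 oxidation state. Pd sits in group 10, so the d-electron count is 10 − 2 = 8. A 4d d⁸ ion has a large crystal-field splitting; square planar leaves the high-energy d_{x²−y²} orbital empty and maximises CFSE. → square planar.
For [FeCl₄]−: Summing ligand charges against the −1 overall charge gives an oxidation state of +3 for iron. Fe sits in group 8, so the d-electron count is 8 − 3 = 5. A high-spin d⁵ ion has zero CFSE in either geometry, so four ligands adopt the sterically favoured tetrahedral geometry. → tetrahedral.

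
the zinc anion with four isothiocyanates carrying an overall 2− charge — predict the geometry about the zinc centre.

tetrahedral

Each isothiocyanate is −1; balancing the −2 overall charge requires Zn(II).
Zinc is a group-12 element; Zn(II) is therefore d¹⁰.
With 4 monodentate ligands the coordination number is 4.
A d¹⁰ ion has no crystal-field stabilisation preference between square planar and tetrahedral, so four ligands adopt the sterically favoured tetrahedral geometry.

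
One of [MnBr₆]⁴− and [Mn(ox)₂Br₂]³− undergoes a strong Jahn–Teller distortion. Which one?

[MnBr₆]⁴−: Each bromide is −1; balancing the −4 overall charge requires Mn(II). Manganese is a group-7 element; Mn(II) is therefore d⁵. Bromide is a weak-field ligand for a first-row metal, so the complex is high-spin. The d⁵ configuration leaves the e_g set evenly filled (or empty) — no strong Jahn–Teller driving force.
[Mn(ox)₂Br₂]³−: Ligand charges: each oxalate is −2; each bromide is −1. With an overall charge of −3 the manganese centre must be in the +3 oxidation state. Mn sits in group 7, so the d-electron count is 7 − 3 = 4. Bromide and oxalate are weak-field ligands for a first-row metal, so the complex is high-spin. The t₂g³e_g¹ (high-spin) configuration has an unevenly filled e_g set; the Jahn–Teller theorem predicts a tetragonal distortion (typically axial elongation) to lift the degeneracy.

[Mn(ox)₂Br₂]³−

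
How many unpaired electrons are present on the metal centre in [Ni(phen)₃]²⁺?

Summing ligand charges against the +2 overall charge gives an oxidation state of +2 for nickel.
Ni sits in group 10, so the d-electron count is 10 − 2 = 8.
Counting donor atoms: 3×1,10-phenanthroline (bidentate) → 6 donors. Coordination number = 6.
In an octahedral field the d⁸ configuration is t₂g⁶e_g² (only one arrangement possible), giving 2 unpaired electrons.

2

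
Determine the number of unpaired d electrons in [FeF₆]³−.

Summing ligand charges against the −3 overall charge gives an oxidation state of +3 for iron.
Iron is a group-8 element; Fe(III) is therefore d⁵.
The spin state decides the count: Fluoride is a weak-field ligand for a first-row metal, so the complex is high-spin.
An octahedral high-spin d⁵ ion is t₂g³e_g², giving 5 unpaired electrons.

5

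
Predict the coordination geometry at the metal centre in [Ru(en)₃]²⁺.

Ethylenediamine is neutral; balancing the +2 overall charge requires Ru(II).
Group 8 minus oxidation state 2 gives a d⁶ configuration.
Counting donor atoms: 3×ethylenediamine (bidentate) → 6 donors. Coordination number = 6.
Six donors around a single metal centre give an octahedral coordination sphere.

octahedral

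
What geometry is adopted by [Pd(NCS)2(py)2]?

square planar

Ligand charges: each isothiocyanate is −1; pyridine is neutral. With an overall charge of 0 the palladium centre must be in the +2 oxidation state.
Palladium is a group-10 element; Pd(II) is therefore d⁸.
Coordination number: 4.
A 4d d⁸ ion has a large crystal-field splitting; square planar leaves the high-energy d_{x²−y²} orbital empty and maximises CFSE.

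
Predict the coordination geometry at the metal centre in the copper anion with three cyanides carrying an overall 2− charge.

Summing ligand charges against the −2 overall charge gives an oxidation state of +1 for copper.
Group 11 minus oxidation state 1 gives a d¹⁰ configuration.
Coordination number: 3.
Three ligands around a d¹⁰ centre minimise repulsion in a trigonal-planar arrangement.

trigonal planar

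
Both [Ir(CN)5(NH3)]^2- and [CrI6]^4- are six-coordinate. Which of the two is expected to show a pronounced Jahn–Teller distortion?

[Ir(CN)5(NH3)]^2-: Each cyanide is −1; ammonia is neutral; balancing the −2 overall charge requires Ir(III). Iridium is a group-9 element; Ir(III) is therefore d⁶. A 5d ion has a large Δₒ and is invariably low-spin. The d⁶ configuration leaves the e_g set evenly filled (or empty) — no strong Jahn–Teller driving force.
[CrI6]^4-: Ligand charges: each iodide is −1. With an overall charge of −4 the chromium centre must be in the +2 oxidation state. Chromium is a group-6 element; Cr(II) is therefore d⁴. Iodide is a weak-field ligand for a first-row metal, so the complex is high-spin. The t₂g³e_g¹ (high-spin) configuration has an unevenly filled e_g set; the Jahn–Teller theorem predicts a tetragonal distortion (typically axial elongation) to lift the degeneracy.

[CrI6]^4-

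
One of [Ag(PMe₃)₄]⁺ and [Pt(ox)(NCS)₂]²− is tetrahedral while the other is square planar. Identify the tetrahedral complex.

[Ag(PMe₃)₄]⁺

For [Ag(PMe₃)₄]⁺: Trimethylphosphine is neutral; balancing the +1 overall charge requires Ag(I). Ag sits in group 11, so the d-electron count is 11 − 1 = 10. A d¹⁰ ion has no crystal-field stabilisation preference between square planar and tetrahedral, so four ligands adopt the sterically favoured tetrahedral geometry. → tetrahedral.
For [Pt(ox)(NCS)₂]²−: Ligand charges: each oxalate is −2; each isothiocyanate is −1. With an overall charge of −2 the platinum centre must be in the +2 oxidation state. Group 10 minus oxidation state 2 gives a d⁸ configuration. A 5d d⁸ ion has a large crystal-field splitting; square planar leaves the high-energy d_{x²−y²} orbital empty and maximises CFSE. → square planar.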